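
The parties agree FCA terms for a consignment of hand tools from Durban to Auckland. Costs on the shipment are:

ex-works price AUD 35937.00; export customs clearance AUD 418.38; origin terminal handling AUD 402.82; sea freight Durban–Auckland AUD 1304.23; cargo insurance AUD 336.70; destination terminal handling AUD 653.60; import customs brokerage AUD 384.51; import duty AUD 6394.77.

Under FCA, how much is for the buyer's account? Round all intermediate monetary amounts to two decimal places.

Buyer's account: AUD 9476.63

FCA: the seller delivers export-cleared goods to the carrier; the buyer bears costs from that point.
Seller's account: goods 35937.00 + export clearance 418.38 = 36355.38
Buyer's account: origin terminal 402.82 + freight 1304.23 + insurance 336.70 + destination terminal 653.60 + brokerage 384.51 + duty 6394.77 = 9476.63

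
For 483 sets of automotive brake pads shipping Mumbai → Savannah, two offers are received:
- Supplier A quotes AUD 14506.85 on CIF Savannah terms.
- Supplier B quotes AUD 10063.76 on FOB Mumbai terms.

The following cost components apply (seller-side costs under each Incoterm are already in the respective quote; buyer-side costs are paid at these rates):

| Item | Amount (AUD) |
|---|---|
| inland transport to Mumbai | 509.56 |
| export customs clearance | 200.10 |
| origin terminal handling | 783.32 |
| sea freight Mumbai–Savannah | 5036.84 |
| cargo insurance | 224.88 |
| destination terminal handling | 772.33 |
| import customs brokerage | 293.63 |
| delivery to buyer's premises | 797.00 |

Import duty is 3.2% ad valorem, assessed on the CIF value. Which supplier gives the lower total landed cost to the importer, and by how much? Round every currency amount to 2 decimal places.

Supplier A (CIF):
The CIF price already equals the CIF value: 14506.85
Import duty = 14506.85 × 3.2% = 464.22
Buyer bears (A): 772.33 + 293.63 + 797.00 = 1862.96
Landed cost (A) = invoice 14506.85 + 1862.96 + duty 464.22 = 16834.03
Supplier B (FOB):
CIF value = FOB price + freight + insurance = 10063.76 + 5036.84 + 224.88 = 15325.48
Import duty = 15325.48 × 3.2% = 490.42
Buyer bears (B): 5036.84 + 224.88 + 772.33 + 293.63 + 797.00 = 7124.68
Landed cost (B) = invoice 10063.76 + 7124.68 + duty 490.42 = 17678.86
Difference = |16834.03 − 17678.86| = 844.83

Supplier A is cheaper by AUD 844.83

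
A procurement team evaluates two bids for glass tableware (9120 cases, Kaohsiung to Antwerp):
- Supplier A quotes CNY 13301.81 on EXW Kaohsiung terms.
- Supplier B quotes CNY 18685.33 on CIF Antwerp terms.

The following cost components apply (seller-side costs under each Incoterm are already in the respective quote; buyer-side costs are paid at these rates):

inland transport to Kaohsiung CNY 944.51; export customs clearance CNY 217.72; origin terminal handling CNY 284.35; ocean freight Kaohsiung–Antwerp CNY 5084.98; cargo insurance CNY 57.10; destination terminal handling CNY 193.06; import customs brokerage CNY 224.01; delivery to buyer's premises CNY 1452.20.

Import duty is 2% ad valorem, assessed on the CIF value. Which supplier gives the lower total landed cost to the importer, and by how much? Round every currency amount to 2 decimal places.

Supplier B is cheaper by CNY 1229.24

Supplier A (EXW):
CIF value = EXW price + inland to port + export clearance + origin terminal + freight + insurance = 13301.81 + 944.51 + 217.72 + 284.35 + 5084.98 + 57.10 = 19890.47
Import duty = 19890.47 × 2% = 397.81
Buyer bears (A): 944.51 + 217.72 + 284.35 + 5084.98 + 57.10 + 193.06 + 224.01 + 1452.20 = 8457.93
Landed cost (A) = invoice 13301.81 + 8457.93 + duty 397.81 = 22157.55
Supplier B (CIF):
The CIF price already equals the CIF value: 18685.33
Import duty = 18685.33 × 2% = 373.71
Buyer bears (B): 193.06 + 224.01 + 1452.20 = 1869.27
Landed cost (B) = invoice 18685.33 + 1869.27 + duty 373.71 = 20928.31
Difference = |22157.55 − 20928.31| = 1229.24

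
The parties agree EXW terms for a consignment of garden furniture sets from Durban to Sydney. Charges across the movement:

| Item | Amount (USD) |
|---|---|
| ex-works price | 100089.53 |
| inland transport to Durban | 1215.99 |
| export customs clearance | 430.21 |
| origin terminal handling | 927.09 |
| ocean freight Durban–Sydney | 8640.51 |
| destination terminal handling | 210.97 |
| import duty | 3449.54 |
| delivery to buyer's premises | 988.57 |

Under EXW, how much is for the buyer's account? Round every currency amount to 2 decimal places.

Buyer's account: USD 15862.88

EXW: the seller makes goods available at their premises; the buyer bears all onward costs.
Seller's account: goods 100089.53 = 100089.53
Buyer's account: inland to port 1215.99 + export clearance 430.21 + origin terminal 927.09 + freight 8640.51 + destination terminal 210.97 + duty 3449.54 + delivery 988.57 = 15862.88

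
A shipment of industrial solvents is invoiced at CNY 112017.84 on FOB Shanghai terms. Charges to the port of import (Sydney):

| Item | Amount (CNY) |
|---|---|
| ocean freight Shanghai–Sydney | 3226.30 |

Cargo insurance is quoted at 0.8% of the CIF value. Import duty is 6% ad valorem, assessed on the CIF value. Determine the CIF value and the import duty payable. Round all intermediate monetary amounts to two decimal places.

CIF value: CNY 116173.53; import duty: CNY 6970.41

Let C be the CIF value. C = FOB price + freight + 0.8% × C
C − 0.8% × C = 112017.84 + 3226.30
0.992 × C = 115244.14
C = 115244.14 / 0.992 = 116173.53
Insurance premium = 0.8% × 116173.53 = 929.39
Import duty = 116173.53 × 6% = 6970.41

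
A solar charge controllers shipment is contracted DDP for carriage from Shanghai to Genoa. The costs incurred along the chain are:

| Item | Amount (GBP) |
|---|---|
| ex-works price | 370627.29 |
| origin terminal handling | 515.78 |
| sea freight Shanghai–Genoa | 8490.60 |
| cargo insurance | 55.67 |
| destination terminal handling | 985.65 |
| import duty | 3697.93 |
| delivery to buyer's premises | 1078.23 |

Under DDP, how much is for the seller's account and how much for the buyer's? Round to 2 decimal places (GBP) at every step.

DDP: the seller bears all costs including import duty.
Seller's account: goods 370627.29 + origin terminal 515.78 + freight 8490.60 + insurance 55.67 + destination terminal 985.65 + duty 3697.93 + delivery 1078.23 = 385451.15
Buyer's account: 0.00

Seller: GBP 385451.15; buyer: GBP 0.00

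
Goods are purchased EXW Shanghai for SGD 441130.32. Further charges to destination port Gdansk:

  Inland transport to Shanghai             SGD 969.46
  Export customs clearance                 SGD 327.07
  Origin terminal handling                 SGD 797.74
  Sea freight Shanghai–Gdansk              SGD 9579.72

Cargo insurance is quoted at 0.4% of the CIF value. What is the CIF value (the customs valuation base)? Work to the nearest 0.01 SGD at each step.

Let C be the CIF value. C = EXW price + pre-shipment costs + freight + 0.4% × C
C − 0.4% × C = 441130.32 + 969.46 + 327.07 + 797.74 + 9579.72
0.996 × C = 452804.31
C = 452804.31 / 0.996 = 454622.80
Insurance premium = 0.4% × 454622.80 = 1818.49

CIF value: SGD 454622.80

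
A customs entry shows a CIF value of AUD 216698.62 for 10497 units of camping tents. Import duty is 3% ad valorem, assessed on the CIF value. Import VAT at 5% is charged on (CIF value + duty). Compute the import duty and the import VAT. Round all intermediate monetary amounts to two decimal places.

Import duty: AUD 6500.96; import VAT: AUD 11159.98

Import duty = 216698.62 × 3% = 6500.96
VAT base = CIF + duty = 216698.62 + 6500.96 = 223199.58
Import VAT = 223199.58 × 5% = 11159.98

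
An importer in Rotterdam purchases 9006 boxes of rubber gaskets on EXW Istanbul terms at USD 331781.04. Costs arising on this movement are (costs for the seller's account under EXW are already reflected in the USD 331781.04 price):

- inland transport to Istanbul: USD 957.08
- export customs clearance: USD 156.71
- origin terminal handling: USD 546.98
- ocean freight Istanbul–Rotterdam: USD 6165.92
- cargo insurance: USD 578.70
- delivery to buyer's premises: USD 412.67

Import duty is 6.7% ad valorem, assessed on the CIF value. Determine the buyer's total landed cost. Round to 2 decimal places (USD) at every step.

EXW: the seller makes goods available at their premises; the buyer bears all onward costs.
CIF value = EXW price + inland to port + export clearance + origin terminal + freight + insurance = 331781.04 + 957.08 + 156.71 + 546.98 + 6165.92 + 578.70 = 340186.43
Import duty = 340186.43 × 6.7% = 22792.49
Buyer bears: inland to port 957.08 + export clearance 156.71 + origin terminal 546.98 + freight 6165.92 + insurance 578.70 + delivery 412.67 + duty 22792.49 = 31610.55
Landed cost = invoice 331781.04 + 31610.55 = 363391.59

Total landed cost: USD 363391.59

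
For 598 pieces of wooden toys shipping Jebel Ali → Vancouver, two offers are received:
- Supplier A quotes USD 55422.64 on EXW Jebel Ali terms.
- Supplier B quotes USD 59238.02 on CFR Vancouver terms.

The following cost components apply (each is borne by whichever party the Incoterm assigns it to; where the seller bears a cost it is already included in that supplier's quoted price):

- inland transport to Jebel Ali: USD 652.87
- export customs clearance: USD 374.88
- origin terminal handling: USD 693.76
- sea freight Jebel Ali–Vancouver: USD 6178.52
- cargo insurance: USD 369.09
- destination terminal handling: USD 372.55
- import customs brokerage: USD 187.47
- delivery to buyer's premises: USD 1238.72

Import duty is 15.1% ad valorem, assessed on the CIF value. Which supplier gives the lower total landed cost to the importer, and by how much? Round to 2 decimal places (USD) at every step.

Supplier A (EXW):
CIF value = EXW price + inland to port + export clearance + origin terminal + freight + insurance = 55422.64 + 652.87 + 374.88 + 693.76 + 6178.52 + 369.09 = 63691.76
Import duty = 63691.76 × 15.1% = 9617.46
Buyer bears (A): 652.87 + 374.88 + 693.76 + 6178.52 + 369.09 + 372.55 + 187.47 + 1238.72 = 10067.86
Landed cost (A) = invoice 55422.64 + 10067.86 + duty 9617.46 = 75107.96
Supplier B (CFR):
CIF value = CFR price + insurance = 59238.02 + 369.09 = 59607.11
Import duty = 59607.11 × 15.1% = 9000.67
Buyer bears (B): 369.09 + 372.55 + 187.47 + 1238.72 = 2167.83
Landed cost (B) = invoice 59238.02 + 2167.83 + duty 9000.67 = 70406.52
Difference = |75107.96 − 70406.52| = 4701.44

Supplier B is cheaper by USD 4701.44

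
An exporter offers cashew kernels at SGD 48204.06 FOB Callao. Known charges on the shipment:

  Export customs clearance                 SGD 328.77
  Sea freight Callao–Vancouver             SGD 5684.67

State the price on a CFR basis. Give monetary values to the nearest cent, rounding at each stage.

Not relevant to the conversion: export clearance — on the seller under both FOB and CFR; already in the FOB price and stays in the CFR price.
From FOB to CFR, the seller additionally bears: freight.
CFR price = 48204.06 + 5684.67 = 53888.73

CFR price: SGD 53888.73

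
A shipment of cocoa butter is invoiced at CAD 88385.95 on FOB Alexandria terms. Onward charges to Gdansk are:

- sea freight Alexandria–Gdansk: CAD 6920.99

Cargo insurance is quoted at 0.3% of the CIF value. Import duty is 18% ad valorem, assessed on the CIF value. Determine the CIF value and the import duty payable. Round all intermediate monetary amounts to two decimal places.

CIF value: CAD 95593.72; import duty: CAD 17206.87

Let C be the CIF value. C = FOB price + freight + 0.3% × C
C − 0.3% × C = 88385.95 + 6920.99
0.997 × C = 95306.94
C = 95306.94 / 0.997 = 95593.72
Insurance premium = 0.3% × 95593.72 = 286.78
Import duty = 95593.72 × 18% = 17206.87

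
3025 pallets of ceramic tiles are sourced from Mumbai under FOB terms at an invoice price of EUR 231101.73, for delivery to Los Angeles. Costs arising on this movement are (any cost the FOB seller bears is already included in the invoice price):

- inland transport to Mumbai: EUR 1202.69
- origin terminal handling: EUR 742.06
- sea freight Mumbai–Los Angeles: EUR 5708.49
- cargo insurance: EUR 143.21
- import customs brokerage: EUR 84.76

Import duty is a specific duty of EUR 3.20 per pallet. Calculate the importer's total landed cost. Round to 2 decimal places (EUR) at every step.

FOB: the seller bears costs until goods are on board at the origin port; the buyer bears freight, insurance and all costs thereafter.
Already in the invoice (seller's account under FOB): inland to port, origin terminal — exclude.
CIF value = FOB price + freight + insurance = 231101.73 + 5708.49 + 143.21 = 236953.43
Import duty = 3025 × 3.20 = 9680.00
Buyer bears: freight 5708.49 + insurance 143.21 + brokerage 84.76 + duty 9680.00 = 15616.46
Landed cost = invoice 231101.73 + 15616.46 = 246718.19

Total landed cost: EUR 246718.19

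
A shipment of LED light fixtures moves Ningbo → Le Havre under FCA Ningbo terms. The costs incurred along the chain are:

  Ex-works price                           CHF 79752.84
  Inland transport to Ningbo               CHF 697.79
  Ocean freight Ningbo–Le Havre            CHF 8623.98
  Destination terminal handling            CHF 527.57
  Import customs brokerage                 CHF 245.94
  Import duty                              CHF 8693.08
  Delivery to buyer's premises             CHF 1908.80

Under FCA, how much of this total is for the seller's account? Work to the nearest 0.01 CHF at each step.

FCA: the seller delivers export-cleared goods to the carrier; the buyer bears costs from that point.
Seller's account: goods 79752.84 + inland to port 697.79 = 80450.63
Buyer's account: freight 8623.98 + destination terminal 527.57 + brokerage 245.94 + duty 8693.08 + delivery 1908.80 = 19999.37

Seller's account: CHF 80450.63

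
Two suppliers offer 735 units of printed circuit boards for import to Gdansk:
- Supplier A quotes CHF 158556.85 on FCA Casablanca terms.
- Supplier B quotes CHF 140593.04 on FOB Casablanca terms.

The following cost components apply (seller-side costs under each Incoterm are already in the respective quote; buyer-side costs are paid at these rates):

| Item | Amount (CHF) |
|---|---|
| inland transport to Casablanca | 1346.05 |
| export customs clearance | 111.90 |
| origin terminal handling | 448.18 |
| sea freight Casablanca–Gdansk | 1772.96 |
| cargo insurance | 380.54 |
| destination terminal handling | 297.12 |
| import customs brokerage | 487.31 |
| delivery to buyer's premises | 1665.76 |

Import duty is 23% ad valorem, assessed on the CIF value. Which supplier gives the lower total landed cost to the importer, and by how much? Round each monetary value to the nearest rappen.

Supplier A (FCA):
CIF value = FCA price + origin terminal + freight + insurance = 158556.85 + 448.18 + 1772.96 + 380.54 = 161158.53
Import duty = 161158.53 × 23% = 37066.46
Buyer bears (A): 448.18 + 1772.96 + 380.54 + 297.12 + 487.31 + 1665.76 = 5051.87
Landed cost (A) = invoice 158556.85 + 5051.87 + duty 37066.46 = 200675.18
Supplier B (FOB):
CIF value = FOB price + freight + insurance = 140593.04 + 1772.96 + 380.54 = 142746.54
Import duty = 142746.54 × 23% = 32831.70
Buyer bears (B): 1772.96 + 380.54 + 297.12 + 487.31 + 1665.76 = 4603.69
Landed cost (B) = invoice 140593.04 + 4603.69 + duty 32831.70 = 178028.43
Difference = |200675.18 − 178028.43| = 22646.75

Supplier B is cheaper by CHF 22646.75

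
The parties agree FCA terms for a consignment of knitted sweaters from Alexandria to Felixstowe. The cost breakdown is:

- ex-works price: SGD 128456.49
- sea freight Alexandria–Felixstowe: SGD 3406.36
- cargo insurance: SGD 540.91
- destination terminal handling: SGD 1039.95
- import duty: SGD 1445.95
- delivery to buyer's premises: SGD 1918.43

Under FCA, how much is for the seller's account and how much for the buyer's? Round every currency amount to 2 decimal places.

Seller: SGD 128456.49; buyer: SGD 8351.60

FCA: the seller delivers export-cleared goods to the carrier; the buyer bears costs from that point.
Seller's account: goods 128456.49 = 128456.49
Buyer's account: freight 3406.36 + insurance 540.91 + destination terminal 1039.95 + duty 1445.95 + delivery 1918.43 = 8351.60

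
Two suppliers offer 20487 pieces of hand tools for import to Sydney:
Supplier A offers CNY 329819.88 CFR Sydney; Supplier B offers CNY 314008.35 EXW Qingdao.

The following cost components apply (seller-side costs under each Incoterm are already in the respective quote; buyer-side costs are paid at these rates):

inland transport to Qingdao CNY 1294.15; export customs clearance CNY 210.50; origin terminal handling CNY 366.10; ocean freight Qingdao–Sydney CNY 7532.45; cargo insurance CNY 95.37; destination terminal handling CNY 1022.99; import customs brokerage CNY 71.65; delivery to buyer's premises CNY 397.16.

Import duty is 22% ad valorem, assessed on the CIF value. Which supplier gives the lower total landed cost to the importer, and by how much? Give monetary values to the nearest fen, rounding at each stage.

Supplier A (CFR):
CIF value = CFR price + insurance = 329819.88 + 95.37 = 329915.25
Import duty = 329915.25 × 22% = 72581.36
Buyer bears (A): 95.37 + 1022.99 + 71.65 + 397.16 = 1587.17
Landed cost (A) = invoice 329819.88 + 1587.17 + duty 72581.36 = 403988.41
Supplier B (EXW):
CIF value = EXW price + inland to port + export clearance + origin terminal + freight + insurance = 314008.35 + 1294.15 + 210.50 + 366.10 + 7532.45 + 95.37 = 323506.92
Import duty = 323506.92 × 22% = 71171.52
Buyer bears (B): 1294.15 + 210.50 + 366.10 + 7532.45 + 95.37 + 1022.99 + 71.65 + 397.16 = 10990.37
Landed cost (B) = invoice 314008.35 + 10990.37 + duty 71171.52 = 396170.24
Difference = |403988.41 − 396170.24| = 7818.17

Supplier B is cheaper by CNY 7818.17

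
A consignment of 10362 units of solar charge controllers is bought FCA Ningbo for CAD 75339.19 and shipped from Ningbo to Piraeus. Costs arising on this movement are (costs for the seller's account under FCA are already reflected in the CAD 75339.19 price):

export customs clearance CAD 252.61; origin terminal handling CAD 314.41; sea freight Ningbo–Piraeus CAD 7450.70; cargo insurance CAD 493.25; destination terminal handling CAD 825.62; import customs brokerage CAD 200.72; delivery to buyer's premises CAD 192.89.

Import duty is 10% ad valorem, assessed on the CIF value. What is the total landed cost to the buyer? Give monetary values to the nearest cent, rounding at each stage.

FCA: the seller delivers export-cleared goods to the carrier; the buyer bears costs from that point.
Already in the invoice (seller's account under FCA): export clearance — exclude.
CIF value = FCA price + origin terminal + freight + insurance = 75339.19 + 314.41 + 7450.70 + 493.25 = 83597.55
Import duty = 83597.55 × 10% = 8359.76
Buyer bears: origin terminal 314.41 + freight 7450.70 + insurance 493.25 + destination terminal 825.62 + brokerage 200.72 + delivery 192.89 + duty 8359.76 = 17837.35
Landed cost = invoice 75339.19 + 17837.35 = 93176.54

Total landed cost: CAD 93176.54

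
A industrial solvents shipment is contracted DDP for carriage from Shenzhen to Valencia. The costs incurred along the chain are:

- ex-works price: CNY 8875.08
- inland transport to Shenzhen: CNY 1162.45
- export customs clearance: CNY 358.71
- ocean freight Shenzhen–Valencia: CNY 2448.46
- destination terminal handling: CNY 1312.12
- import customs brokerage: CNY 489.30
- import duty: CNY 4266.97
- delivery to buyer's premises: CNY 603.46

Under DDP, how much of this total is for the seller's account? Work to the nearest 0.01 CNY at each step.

DDP: the seller bears all costs including import duty.
Seller's account: goods 8875.08 + inland to port 1162.45 + export clearance 358.71 + freight 2448.46 + destination terminal 1312.12 + brokerage 489.30 + duty 4266.97 + delivery 603.46 = 19516.55
Buyer's account: 0.00

Seller's account: CNY 19516.55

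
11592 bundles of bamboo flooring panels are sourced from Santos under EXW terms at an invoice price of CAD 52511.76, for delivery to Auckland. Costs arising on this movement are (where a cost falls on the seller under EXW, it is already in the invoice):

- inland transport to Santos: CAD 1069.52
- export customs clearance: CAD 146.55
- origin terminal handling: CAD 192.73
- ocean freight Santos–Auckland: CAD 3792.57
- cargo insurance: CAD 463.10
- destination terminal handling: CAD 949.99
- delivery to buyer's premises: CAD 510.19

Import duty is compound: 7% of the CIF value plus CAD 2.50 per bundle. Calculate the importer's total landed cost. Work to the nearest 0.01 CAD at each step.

Total landed cost: CAD 92688.75

EXW: the seller makes goods available at their premises; the buyer bears all onward costs.
CIF value = EXW price + inland to port + export clearance + origin terminal + freight + insurance = 52511.76 + 1069.52 + 146.55 + 192.73 + 3792.57 + 463.10 = 58176.23
Ad valorem component: 58176.23 × 7% = 4072.34
Specific component: 11592 × 2.50 = 28980.00
Import duty = 4072.34 + 28980.00 = 33052.34
Buyer bears: inland to port 1069.52 + export clearance 146.55 + origin terminal 192.73 + freight 3792.57 + insurance 463.10 + destination terminal 949.99 + delivery 510.19 + duty 33052.34 = 40176.99
Landed cost = invoice 52511.76 + 40176.99 = 92688.75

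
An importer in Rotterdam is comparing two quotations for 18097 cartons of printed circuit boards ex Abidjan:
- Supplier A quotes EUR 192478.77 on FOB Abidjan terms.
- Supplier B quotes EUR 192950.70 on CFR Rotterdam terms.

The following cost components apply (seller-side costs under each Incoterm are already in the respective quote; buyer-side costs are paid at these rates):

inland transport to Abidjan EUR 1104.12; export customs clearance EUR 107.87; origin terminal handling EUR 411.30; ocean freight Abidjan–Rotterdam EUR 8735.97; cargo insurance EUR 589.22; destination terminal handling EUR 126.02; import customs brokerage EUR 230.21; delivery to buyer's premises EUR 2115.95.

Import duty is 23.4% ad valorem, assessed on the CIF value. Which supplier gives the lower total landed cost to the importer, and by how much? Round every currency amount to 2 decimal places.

Supplier B is cheaper by EUR 10197.83

Supplier A (FOB):
CIF value = FOB price + freight + insurance = 192478.77 + 8735.97 + 589.22 = 201803.96
Import duty = 201803.96 × 23.4% = 47222.13
Buyer bears (A): 8735.97 + 589.22 + 126.02 + 230.21 + 2115.95 = 11797.37
Landed cost (A) = invoice 192478.77 + 11797.37 + duty 47222.13 = 251498.27
Supplier B (CFR):
CIF value = CFR price + insurance = 192950.70 + 589.22 = 193539.92
Import duty = 193539.92 × 23.4% = 45288.34
Buyer bears (B): 589.22 + 126.02 + 230.21 + 2115.95 = 3061.40
Landed cost (B) = invoice 192950.70 + 3061.40 + duty 45288.34 = 241300.44
Difference = |251498.27 − 241300.44| = 10197.83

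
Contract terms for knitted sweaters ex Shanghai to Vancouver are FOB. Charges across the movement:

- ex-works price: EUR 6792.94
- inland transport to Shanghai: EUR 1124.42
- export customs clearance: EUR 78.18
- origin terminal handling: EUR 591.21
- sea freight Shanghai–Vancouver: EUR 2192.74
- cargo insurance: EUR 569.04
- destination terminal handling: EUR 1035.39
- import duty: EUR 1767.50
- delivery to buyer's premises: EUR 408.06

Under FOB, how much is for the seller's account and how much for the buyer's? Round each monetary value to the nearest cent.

Seller: EUR 8586.75; buyer: EUR 5972.73

FOB: the seller bears costs until goods are on board at the origin port; the buyer bears freight, insurance and all costs thereafter.
Seller's account: goods 6792.94 + inland to port 1124.42 + export clearance 78.18 + origin terminal 591.21 = 8586.75
Buyer's account: freight 2192.74 + insurance 569.04 + destination terminal 1035.39 + duty 1767.50 + delivery 408.06 = 5972.73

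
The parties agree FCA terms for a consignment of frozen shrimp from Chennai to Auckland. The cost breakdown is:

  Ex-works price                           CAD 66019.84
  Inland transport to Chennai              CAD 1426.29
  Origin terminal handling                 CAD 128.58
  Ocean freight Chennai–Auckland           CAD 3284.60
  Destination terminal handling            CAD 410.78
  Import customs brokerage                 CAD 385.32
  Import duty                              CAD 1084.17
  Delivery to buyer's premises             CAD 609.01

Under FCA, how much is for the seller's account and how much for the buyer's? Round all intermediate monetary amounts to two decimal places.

Seller: CAD 67446.13; buyer: CAD 5902.46

FCA: the seller delivers export-cleared goods to the carrier; the buyer bears costs from that point.
Seller's account: goods 66019.84 + inland to port 1426.29 = 67446.13
Buyer's account: origin terminal 128.58 + freight 3284.60 + destination terminal 410.78 + brokerage 385.32 + duty 1084.17 + delivery 609.01 = 5902.46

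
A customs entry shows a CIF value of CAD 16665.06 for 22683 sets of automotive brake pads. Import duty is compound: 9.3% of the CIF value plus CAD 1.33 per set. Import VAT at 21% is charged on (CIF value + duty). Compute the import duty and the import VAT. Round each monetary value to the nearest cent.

Ad valorem component: 16665.06 × 9.3% = 1549.85
Specific component: 22683 × 1.33 = 30168.39
Import duty = 1549.85 + 30168.39 = 31718.24
VAT base = CIF + duty = 16665.06 + 31718.24 = 48383.30
Import VAT = 48383.30 × 21% = 10160.49

Import duty: CAD 31718.24; import VAT: CAD 10160.49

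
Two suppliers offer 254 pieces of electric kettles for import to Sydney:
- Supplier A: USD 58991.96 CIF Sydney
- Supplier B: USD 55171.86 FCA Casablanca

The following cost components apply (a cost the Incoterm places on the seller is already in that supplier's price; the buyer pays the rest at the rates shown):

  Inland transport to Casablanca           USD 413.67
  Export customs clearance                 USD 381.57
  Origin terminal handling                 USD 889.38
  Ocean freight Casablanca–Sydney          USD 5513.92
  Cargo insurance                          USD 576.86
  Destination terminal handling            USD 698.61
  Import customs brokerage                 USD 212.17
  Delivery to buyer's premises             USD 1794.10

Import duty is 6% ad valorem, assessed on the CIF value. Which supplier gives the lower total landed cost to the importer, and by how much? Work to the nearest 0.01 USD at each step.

Supplier A (CIF):
The CIF price already equals the CIF value: 58991.96
Import duty = 58991.96 × 6% = 3539.52
Buyer bears (A): 698.61 + 212.17 + 1794.10 = 2704.88
Landed cost (A) = invoice 58991.96 + 2704.88 + duty 3539.52 = 65236.36
Supplier B (FCA):
CIF value = FCA price + origin terminal + freight + insurance = 55171.86 + 889.38 + 5513.92 + 576.86 = 62152.02
Import duty = 62152.02 × 6% = 3729.12
Buyer bears (B): 889.38 + 5513.92 + 576.86 + 698.61 + 212.17 + 1794.10 = 9685.04
Landed cost (B) = invoice 55171.86 + 9685.04 + duty 3729.12 = 68586.02
Difference = |65236.36 − 68586.02| = 3349.66

Supplier A is cheaper by USD 3349.66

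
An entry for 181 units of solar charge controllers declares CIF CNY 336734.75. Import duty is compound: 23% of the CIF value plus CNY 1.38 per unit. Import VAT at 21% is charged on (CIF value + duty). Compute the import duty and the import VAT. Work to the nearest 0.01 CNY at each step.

Ad valorem component: 336734.75 × 23% = 77448.99
Specific component: 181 × 1.38 = 249.78
Import duty = 77448.99 + 249.78 = 77698.77
VAT base = CIF + duty = 336734.75 + 77698.77 = 414433.52
Import VAT = 414433.52 × 21% = 87031.04

Import duty: CNY 77698.77; import VAT: CNY 87031.04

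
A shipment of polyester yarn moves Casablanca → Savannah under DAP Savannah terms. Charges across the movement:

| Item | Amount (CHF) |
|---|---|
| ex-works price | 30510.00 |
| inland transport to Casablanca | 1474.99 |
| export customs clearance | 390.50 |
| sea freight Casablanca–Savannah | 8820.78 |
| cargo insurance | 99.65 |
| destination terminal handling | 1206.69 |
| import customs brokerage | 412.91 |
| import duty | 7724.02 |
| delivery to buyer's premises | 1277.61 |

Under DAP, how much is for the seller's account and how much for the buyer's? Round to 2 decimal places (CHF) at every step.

DAP: the seller bears all costs to the named destination except import duty and clearance.
Seller's account: goods 30510.00 + inland to port 1474.99 + export clearance 390.50 + freight 8820.78 + insurance 99.65 + destination terminal 1206.69 + delivery 1277.61 = 43780.22
Buyer's account: brokerage 412.91 + duty 7724.02 = 8136.93

Seller: CHF 43780.22; buyer: CHF 8136.93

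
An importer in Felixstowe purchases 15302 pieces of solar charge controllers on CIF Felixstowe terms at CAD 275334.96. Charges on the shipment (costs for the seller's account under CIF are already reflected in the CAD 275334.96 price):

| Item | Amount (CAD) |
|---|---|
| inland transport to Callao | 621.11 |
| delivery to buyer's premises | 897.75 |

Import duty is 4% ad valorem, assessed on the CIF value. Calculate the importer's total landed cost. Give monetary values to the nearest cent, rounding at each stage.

CIF: the seller pays costs through ocean freight and marine insurance to the destination port.
Already in the invoice (seller's account under CIF): inland to port — exclude.
The CIF price already equals the CIF value: 275334.96
Import duty = 275334.96 × 4% = 11013.40
Buyer bears: delivery 897.75 + duty 11013.40 = 11911.15
Landed cost = invoice 275334.96 + 11911.15 = 287246.11

Total landed cost: CAD 287246.11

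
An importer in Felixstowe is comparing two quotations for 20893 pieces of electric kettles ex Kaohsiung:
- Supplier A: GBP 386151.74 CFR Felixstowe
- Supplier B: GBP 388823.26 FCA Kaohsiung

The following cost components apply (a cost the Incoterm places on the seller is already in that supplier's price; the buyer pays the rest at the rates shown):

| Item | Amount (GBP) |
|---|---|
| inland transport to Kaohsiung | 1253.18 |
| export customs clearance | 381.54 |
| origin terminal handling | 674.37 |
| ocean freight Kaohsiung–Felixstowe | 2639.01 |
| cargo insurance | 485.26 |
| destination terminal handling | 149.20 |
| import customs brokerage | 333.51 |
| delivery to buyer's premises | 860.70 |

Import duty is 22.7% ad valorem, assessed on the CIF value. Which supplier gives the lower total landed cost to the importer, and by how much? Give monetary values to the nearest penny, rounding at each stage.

Supplier A (CFR):
CIF value = CFR price + insurance = 386151.74 + 485.26 = 386637.00
Import duty = 386637.00 × 22.7% = 87766.60
Buyer bears (A): 485.26 + 149.20 + 333.51 + 860.70 = 1828.67
Landed cost (A) = invoice 386151.74 + 1828.67 + duty 87766.60 = 475747.01
Supplier B (FCA):
CIF value = FCA price + origin terminal + freight + insurance = 388823.26 + 674.37 + 2639.01 + 485.26 = 392621.90
Import duty = 392621.90 × 22.7% = 89125.17
Buyer bears (B): 674.37 + 2639.01 + 485.26 + 149.20 + 333.51 + 860.70 = 5142.05
Landed cost (B) = invoice 388823.26 + 5142.05 + duty 89125.17 = 483090.48
Difference = |475747.01 − 483090.48| = 7343.47

Supplier A is cheaper by GBP 7343.47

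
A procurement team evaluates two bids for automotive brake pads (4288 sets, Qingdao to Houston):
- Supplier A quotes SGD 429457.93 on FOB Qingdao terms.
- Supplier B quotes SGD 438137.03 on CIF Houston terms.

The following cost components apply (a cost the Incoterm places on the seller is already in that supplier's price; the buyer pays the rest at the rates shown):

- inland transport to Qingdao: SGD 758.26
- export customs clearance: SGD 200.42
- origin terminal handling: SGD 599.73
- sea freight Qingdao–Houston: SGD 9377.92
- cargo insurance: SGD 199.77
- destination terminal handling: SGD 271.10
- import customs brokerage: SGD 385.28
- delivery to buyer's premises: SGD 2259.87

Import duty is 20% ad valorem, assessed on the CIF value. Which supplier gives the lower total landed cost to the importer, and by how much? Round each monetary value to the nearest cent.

Supplier A (FOB):
CIF value = FOB price + freight + insurance = 429457.93 + 9377.92 + 199.77 = 439035.62
Import duty = 439035.62 × 20% = 87807.12
Buyer bears (A): 9377.92 + 199.77 + 271.10 + 385.28 + 2259.87 = 12493.94
Landed cost (A) = invoice 429457.93 + 12493.94 + duty 87807.12 = 529758.99
Supplier B (CIF):
The CIF price already equals the CIF value: 438137.03
Import duty = 438137.03 × 20% = 87627.41
Buyer bears (B): 271.10 + 385.28 + 2259.87 = 2916.25
Landed cost (B) = invoice 438137.03 + 2916.25 + duty 87627.41 = 528680.69
Difference = |529758.99 − 528680.69| = 1078.30

Supplier B is cheaper by SGD 1078.30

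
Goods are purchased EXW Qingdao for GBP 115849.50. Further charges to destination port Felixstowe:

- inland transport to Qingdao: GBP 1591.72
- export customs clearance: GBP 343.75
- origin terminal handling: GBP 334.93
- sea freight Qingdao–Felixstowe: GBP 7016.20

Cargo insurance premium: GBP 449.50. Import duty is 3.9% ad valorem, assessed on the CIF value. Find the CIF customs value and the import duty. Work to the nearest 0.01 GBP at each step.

CIF = EXW price + pre-shipment costs + freight + insurance
CIF = 115849.50 + 1591.72 + 343.75 + 334.93 + 7016.20 + 449.50 = 125585.60
Import duty = 125585.60 × 3.9% = 4897.84

CIF value: GBP 125585.60; import duty: GBP 4897.84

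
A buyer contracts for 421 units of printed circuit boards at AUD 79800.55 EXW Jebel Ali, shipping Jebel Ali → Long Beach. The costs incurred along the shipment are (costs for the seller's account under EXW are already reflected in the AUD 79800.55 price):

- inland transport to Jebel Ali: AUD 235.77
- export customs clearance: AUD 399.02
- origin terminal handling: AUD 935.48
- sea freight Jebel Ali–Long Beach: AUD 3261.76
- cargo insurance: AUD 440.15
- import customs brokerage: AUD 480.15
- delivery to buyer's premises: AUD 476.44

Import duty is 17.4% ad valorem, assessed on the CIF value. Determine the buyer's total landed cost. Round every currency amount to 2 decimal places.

Total landed cost: AUD 100831.98

EXW: the seller makes goods available at their premises; the buyer bears all onward costs.
CIF value = EXW price + inland to port + export clearance + origin terminal + freight + insurance = 79800.55 + 235.77 + 399.02 + 935.48 + 3261.76 + 440.15 = 85072.73
Import duty = 85072.73 × 17.4% = 14802.66
Buyer bears: inland to port 235.77 + export clearance 399.02 + origin terminal 935.48 + freight 3261.76 + insurance 440.15 + brokerage 480.15 + delivery 476.44 + duty 14802.66 = 21031.43
Landed cost = invoice 79800.55 + 21031.43 = 100831.98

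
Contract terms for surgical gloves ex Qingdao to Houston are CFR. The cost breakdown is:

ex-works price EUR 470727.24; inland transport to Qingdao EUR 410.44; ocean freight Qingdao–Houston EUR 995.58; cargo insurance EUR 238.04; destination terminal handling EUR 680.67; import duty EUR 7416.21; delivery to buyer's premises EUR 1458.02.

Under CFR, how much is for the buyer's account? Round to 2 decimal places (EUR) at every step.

CFR: the seller pays costs through ocean freight to the destination port, but not insurance.
Seller's account: goods 470727.24 + inland to port 410.44 + freight 995.58 = 472133.26
Buyer's account: insurance 238.04 + destination terminal 680.67 + duty 7416.21 + delivery 1458.02 = 9792.94

Buyer's account: EUR 9792.94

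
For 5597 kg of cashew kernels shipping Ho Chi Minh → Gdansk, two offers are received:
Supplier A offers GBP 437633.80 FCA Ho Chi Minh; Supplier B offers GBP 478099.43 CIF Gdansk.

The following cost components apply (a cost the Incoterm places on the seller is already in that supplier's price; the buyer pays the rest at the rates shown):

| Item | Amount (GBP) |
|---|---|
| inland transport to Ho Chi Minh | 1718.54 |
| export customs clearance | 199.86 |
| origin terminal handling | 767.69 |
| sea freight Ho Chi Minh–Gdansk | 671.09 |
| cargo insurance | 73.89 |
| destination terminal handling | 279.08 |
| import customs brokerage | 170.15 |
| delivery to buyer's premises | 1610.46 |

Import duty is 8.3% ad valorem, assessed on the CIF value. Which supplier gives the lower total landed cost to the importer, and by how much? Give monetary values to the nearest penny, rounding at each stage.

Supplier A is cheaper by GBP 42186.05

Supplier A (FCA):
CIF value = FCA price + origin terminal + freight + insurance = 437633.80 + 767.69 + 671.09 + 73.89 = 439146.47
Import duty = 439146.47 × 8.3% = 36449.16
Buyer bears (A): 767.69 + 671.09 + 73.89 + 279.08 + 170.15 + 1610.46 = 3572.36
Landed cost (A) = invoice 437633.80 + 3572.36 + duty 36449.16 = 477655.32
Supplier B (CIF):
The CIF price already equals the CIF value: 478099.43
Import duty = 478099.43 × 8.3% = 39682.25
Buyer bears (B): 279.08 + 170.15 + 1610.46 = 2059.69
Landed cost (B) = invoice 478099.43 + 2059.69 + duty 39682.25 = 519841.37
Difference = |477655.32 − 519841.37| = 42186.05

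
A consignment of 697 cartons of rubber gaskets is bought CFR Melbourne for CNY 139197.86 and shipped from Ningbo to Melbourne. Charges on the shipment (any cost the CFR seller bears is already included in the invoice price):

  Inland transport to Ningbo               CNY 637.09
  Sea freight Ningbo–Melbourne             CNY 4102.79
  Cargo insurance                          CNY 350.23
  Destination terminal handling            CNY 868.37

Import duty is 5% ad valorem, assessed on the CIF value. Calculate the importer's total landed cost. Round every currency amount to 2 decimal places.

Total landed cost: CNY 147393.86

CFR: the seller pays costs through ocean freight to the destination port, but not insurance.
Already in the invoice (seller's account under CFR): inland to port, freight — exclude.
CIF value = CFR price + insurance = 139197.86 + 350.23 = 139548.09
Import duty = 139548.09 × 5% = 6977.40
Buyer bears: insurance 350.23 + destination terminal 868.37 + duty 6977.40 = 8196.00
Landed cost = invoice 139197.86 + 8196.00 = 147393.86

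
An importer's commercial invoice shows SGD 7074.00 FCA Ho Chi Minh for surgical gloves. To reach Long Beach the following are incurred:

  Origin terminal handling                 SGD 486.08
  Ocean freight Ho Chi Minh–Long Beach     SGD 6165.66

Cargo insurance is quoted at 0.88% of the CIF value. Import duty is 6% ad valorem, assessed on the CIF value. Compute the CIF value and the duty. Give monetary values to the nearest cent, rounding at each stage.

Let C be the CIF value. C = FCA price + pre-shipment costs + freight + 0.88% × C
C − 0.88% × C = 7074.00 + 486.08 + 6165.66
0.9912 × C = 13725.74
C = 13725.74 / 0.9912 = 13847.60
Insurance premium = 0.88% × 13847.60 = 121.86
Import duty = 13847.60 × 6% = 830.86

CIF value: SGD 13847.60; import duty: SGD 830.86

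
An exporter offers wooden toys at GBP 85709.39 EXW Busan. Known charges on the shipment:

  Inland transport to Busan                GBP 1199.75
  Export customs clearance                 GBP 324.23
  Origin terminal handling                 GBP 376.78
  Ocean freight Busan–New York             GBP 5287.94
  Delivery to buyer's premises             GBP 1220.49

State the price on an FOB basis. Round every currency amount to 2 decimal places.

Not relevant to the conversion: delivery, freight — on the buyer under both terms; not part of either seller's price.
From EXW to FOB, the seller additionally bears: inland to port, export clearance, origin terminal.
FOB price = 85709.39 + 1199.75 + 324.23 + 376.78 = 87610.15

FOB price: GBP 87610.15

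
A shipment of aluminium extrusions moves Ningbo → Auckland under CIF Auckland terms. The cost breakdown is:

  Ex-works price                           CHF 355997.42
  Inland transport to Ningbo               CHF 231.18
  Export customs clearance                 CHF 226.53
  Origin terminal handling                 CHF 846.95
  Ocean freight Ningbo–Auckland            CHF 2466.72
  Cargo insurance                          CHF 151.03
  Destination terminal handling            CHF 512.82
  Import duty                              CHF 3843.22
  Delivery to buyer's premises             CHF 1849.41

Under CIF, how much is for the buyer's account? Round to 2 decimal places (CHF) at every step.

CIF: the seller pays costs through ocean freight and marine insurance to the destination port.
Seller's account: goods 355997.42 + inland to port 231.18 + export clearance 226.53 + origin terminal 846.95 + freight 2466.72 + insurance 151.03 = 359919.83
Buyer's account: destination terminal 512.82 + duty 3843.22 + delivery 1849.41 = 6205.45

Buyer's account: CHF 6205.45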